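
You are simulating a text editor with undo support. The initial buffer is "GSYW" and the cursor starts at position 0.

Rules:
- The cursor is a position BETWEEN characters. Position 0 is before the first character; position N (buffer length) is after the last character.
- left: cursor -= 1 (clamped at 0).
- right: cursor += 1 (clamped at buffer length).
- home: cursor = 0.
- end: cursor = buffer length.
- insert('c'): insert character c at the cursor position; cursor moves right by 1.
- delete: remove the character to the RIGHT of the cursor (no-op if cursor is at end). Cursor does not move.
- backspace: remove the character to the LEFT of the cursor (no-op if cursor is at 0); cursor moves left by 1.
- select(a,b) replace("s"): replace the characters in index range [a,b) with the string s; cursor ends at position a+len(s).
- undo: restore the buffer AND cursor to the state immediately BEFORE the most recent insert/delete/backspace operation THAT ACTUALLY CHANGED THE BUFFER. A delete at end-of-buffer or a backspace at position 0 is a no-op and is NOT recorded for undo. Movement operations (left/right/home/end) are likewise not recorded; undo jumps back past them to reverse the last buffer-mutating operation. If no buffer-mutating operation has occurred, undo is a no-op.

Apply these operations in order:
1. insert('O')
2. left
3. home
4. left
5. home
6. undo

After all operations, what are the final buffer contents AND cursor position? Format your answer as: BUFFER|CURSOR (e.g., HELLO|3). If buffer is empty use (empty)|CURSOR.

After op 1 (insert('O')): buf='OGSYW' cursor=1
After op 2 (left): buf='OGSYW' cursor=0
After op 3 (home): buf='OGSYW' cursor=0
After op 4 (left): buf='OGSYW' cursor=0
After op 5 (home): buf='OGSYW' cursor=0
After op 6 (undo): buf='GSYW' cursor=0

Answer: GSYW|0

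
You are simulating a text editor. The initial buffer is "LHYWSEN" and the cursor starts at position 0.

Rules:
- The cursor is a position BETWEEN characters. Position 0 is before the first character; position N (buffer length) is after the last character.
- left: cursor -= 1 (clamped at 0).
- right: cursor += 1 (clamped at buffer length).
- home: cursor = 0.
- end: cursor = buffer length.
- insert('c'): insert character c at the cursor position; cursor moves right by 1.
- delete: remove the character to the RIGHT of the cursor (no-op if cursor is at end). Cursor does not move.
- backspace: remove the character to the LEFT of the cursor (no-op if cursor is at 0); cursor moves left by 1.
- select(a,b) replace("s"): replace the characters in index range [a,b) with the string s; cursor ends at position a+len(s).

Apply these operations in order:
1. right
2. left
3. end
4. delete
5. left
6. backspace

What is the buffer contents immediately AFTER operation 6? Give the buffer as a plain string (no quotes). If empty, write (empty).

After op 1 (right): buf='LHYWSEN' cursor=1
After op 2 (left): buf='LHYWSEN' cursor=0
After op 3 (end): buf='LHYWSEN' cursor=7
After op 4 (delete): buf='LHYWSEN' cursor=7
After op 5 (left): buf='LHYWSEN' cursor=6
After op 6 (backspace): buf='LHYWSN' cursor=5

Answer: LHYWSN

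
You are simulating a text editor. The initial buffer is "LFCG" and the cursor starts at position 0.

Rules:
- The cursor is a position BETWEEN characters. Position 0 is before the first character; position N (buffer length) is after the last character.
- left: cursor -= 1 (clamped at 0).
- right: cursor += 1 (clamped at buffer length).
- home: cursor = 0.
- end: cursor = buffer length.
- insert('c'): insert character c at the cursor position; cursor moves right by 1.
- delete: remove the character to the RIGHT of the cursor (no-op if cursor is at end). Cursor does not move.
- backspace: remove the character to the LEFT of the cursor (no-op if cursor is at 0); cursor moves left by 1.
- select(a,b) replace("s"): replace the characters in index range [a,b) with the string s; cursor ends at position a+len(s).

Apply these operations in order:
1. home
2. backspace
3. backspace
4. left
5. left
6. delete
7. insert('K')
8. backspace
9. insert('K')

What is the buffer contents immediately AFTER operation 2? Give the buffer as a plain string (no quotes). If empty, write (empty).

After op 1 (home): buf='LFCG' cursor=0
After op 2 (backspace): buf='LFCG' cursor=0

Answer: LFCG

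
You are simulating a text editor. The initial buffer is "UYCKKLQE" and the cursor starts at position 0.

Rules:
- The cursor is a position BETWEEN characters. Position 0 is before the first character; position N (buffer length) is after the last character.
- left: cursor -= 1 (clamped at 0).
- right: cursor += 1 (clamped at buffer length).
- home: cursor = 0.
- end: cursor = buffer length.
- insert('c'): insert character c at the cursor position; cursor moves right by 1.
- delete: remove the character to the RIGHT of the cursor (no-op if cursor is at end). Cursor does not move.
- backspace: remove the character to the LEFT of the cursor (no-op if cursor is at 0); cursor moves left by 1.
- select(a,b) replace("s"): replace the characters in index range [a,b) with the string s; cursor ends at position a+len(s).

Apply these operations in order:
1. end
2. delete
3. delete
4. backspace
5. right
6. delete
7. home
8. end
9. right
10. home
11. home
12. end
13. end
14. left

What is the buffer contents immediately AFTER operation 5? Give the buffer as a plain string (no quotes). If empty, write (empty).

Answer: UYCKKLQ

Derivation:
After op 1 (end): buf='UYCKKLQE' cursor=8
After op 2 (delete): buf='UYCKKLQE' cursor=8
After op 3 (delete): buf='UYCKKLQE' cursor=8
After op 4 (backspace): buf='UYCKKLQ' cursor=7
After op 5 (right): buf='UYCKKLQ' cursor=7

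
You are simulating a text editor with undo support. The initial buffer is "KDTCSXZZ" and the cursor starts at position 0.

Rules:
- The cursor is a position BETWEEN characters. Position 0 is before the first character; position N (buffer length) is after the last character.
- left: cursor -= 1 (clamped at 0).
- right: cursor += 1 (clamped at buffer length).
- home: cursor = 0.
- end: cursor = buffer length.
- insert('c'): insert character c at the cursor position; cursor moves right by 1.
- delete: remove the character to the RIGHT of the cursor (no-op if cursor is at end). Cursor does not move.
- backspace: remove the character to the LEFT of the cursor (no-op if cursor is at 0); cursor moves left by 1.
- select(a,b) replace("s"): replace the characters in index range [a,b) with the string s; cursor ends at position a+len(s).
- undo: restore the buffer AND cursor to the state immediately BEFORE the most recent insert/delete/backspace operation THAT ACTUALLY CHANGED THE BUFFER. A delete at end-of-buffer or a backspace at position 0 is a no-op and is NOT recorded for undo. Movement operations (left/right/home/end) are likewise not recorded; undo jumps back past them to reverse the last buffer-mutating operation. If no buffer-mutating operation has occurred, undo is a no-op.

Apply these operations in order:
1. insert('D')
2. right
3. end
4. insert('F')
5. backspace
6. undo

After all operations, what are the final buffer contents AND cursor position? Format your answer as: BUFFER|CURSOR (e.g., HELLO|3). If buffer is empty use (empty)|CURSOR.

Answer: DKDTCSXZZF|10

Derivation:
After op 1 (insert('D')): buf='DKDTCSXZZ' cursor=1
After op 2 (right): buf='DKDTCSXZZ' cursor=2
After op 3 (end): buf='DKDTCSXZZ' cursor=9
After op 4 (insert('F')): buf='DKDTCSXZZF' cursor=10
After op 5 (backspace): buf='DKDTCSXZZ' cursor=9
After op 6 (undo): buf='DKDTCSXZZF' cursor=10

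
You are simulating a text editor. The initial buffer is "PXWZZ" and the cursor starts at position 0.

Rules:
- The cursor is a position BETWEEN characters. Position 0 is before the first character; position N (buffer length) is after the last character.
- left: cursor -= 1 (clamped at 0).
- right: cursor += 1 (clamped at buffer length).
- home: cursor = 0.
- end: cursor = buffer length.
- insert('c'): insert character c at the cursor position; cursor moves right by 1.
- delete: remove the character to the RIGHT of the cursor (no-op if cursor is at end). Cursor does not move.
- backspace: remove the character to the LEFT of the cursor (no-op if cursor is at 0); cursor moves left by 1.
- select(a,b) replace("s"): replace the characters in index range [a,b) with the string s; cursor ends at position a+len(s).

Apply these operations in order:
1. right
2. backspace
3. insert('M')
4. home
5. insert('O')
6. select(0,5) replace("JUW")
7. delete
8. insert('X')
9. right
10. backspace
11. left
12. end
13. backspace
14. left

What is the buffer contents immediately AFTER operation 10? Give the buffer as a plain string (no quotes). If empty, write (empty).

After op 1 (right): buf='PXWZZ' cursor=1
After op 2 (backspace): buf='XWZZ' cursor=0
After op 3 (insert('M')): buf='MXWZZ' cursor=1
After op 4 (home): buf='MXWZZ' cursor=0
After op 5 (insert('O')): buf='OMXWZZ' cursor=1
After op 6 (select(0,5) replace("JUW")): buf='JUWZ' cursor=3
After op 7 (delete): buf='JUW' cursor=3
After op 8 (insert('X')): buf='JUWX' cursor=4
After op 9 (right): buf='JUWX' cursor=4
After op 10 (backspace): buf='JUW' cursor=3

Answer: JUW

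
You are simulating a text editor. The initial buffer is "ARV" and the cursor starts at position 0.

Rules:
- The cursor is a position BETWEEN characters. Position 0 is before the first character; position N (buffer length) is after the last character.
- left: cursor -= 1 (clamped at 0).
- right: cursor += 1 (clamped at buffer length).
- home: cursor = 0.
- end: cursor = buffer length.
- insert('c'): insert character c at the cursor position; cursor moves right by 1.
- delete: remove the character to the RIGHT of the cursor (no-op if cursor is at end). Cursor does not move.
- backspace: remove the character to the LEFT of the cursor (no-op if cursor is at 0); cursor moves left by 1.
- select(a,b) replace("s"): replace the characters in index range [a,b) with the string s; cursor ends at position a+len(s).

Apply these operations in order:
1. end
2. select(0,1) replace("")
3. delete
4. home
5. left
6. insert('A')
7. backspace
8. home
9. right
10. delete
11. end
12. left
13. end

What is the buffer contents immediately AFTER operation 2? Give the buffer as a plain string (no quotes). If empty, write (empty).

After op 1 (end): buf='ARV' cursor=3
After op 2 (select(0,1) replace("")): buf='RV' cursor=0

Answer: RV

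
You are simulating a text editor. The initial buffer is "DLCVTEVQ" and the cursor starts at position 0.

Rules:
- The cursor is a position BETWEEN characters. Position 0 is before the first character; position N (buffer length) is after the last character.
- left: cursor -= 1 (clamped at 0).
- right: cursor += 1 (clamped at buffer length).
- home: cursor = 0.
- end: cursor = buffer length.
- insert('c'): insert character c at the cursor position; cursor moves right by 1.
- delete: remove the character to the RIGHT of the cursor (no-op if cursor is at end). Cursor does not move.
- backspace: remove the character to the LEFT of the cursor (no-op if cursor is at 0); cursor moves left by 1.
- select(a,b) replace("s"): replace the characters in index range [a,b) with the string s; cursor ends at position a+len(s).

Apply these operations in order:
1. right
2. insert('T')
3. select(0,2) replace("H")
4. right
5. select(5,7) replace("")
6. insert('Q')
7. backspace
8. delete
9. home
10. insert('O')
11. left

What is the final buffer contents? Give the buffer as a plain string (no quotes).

Answer: OHLCVT

Derivation:
After op 1 (right): buf='DLCVTEVQ' cursor=1
After op 2 (insert('T')): buf='DTLCVTEVQ' cursor=2
After op 3 (select(0,2) replace("H")): buf='HLCVTEVQ' cursor=1
After op 4 (right): buf='HLCVTEVQ' cursor=2
After op 5 (select(5,7) replace("")): buf='HLCVTQ' cursor=5
After op 6 (insert('Q')): buf='HLCVTQQ' cursor=6
After op 7 (backspace): buf='HLCVTQ' cursor=5
After op 8 (delete): buf='HLCVT' cursor=5
After op 9 (home): buf='HLCVT' cursor=0
After op 10 (insert('O')): buf='OHLCVT' cursor=1
After op 11 (left): buf='OHLCVT' cursor=0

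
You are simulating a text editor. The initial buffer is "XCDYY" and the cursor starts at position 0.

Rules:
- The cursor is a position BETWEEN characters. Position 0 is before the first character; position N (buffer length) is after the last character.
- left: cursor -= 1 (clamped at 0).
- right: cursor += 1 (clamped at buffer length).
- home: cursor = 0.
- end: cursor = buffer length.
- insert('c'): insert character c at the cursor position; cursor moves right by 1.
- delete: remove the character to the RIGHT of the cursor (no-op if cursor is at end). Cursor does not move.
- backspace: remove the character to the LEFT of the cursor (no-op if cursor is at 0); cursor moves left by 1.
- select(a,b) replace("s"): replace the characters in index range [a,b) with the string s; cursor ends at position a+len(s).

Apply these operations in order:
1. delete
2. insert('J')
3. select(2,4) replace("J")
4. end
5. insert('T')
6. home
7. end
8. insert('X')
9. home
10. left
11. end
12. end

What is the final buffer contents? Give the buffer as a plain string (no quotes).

After op 1 (delete): buf='CDYY' cursor=0
After op 2 (insert('J')): buf='JCDYY' cursor=1
After op 3 (select(2,4) replace("J")): buf='JCJY' cursor=3
After op 4 (end): buf='JCJY' cursor=4
After op 5 (insert('T')): buf='JCJYT' cursor=5
After op 6 (home): buf='JCJYT' cursor=0
After op 7 (end): buf='JCJYT' cursor=5
After op 8 (insert('X')): buf='JCJYTX' cursor=6
After op 9 (home): buf='JCJYTX' cursor=0
After op 10 (left): buf='JCJYTX' cursor=0
After op 11 (end): buf='JCJYTX' cursor=6
After op 12 (end): buf='JCJYTX' cursor=6

Answer: JCJYTX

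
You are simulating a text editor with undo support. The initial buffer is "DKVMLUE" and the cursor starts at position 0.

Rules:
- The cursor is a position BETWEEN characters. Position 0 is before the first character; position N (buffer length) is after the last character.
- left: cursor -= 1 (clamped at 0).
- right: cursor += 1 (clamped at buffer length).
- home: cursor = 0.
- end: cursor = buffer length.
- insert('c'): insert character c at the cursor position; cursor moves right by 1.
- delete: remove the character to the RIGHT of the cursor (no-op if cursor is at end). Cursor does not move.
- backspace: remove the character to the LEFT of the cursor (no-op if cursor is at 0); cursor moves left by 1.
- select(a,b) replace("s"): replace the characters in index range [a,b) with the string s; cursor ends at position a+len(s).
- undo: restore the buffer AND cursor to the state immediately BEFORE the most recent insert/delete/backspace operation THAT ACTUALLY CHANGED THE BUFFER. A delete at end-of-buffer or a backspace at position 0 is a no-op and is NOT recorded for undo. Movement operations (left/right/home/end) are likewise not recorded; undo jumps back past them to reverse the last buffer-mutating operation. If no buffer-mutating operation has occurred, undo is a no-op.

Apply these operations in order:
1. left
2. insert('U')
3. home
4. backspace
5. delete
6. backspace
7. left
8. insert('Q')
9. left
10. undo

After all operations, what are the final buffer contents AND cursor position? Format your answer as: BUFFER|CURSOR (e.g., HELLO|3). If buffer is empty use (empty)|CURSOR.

After op 1 (left): buf='DKVMLUE' cursor=0
After op 2 (insert('U')): buf='UDKVMLUE' cursor=1
After op 3 (home): buf='UDKVMLUE' cursor=0
After op 4 (backspace): buf='UDKVMLUE' cursor=0
After op 5 (delete): buf='DKVMLUE' cursor=0
After op 6 (backspace): buf='DKVMLUE' cursor=0
After op 7 (left): buf='DKVMLUE' cursor=0
After op 8 (insert('Q')): buf='QDKVMLUE' cursor=1
After op 9 (left): buf='QDKVMLUE' cursor=0
After op 10 (undo): buf='DKVMLUE' cursor=0

Answer: DKVMLUE|0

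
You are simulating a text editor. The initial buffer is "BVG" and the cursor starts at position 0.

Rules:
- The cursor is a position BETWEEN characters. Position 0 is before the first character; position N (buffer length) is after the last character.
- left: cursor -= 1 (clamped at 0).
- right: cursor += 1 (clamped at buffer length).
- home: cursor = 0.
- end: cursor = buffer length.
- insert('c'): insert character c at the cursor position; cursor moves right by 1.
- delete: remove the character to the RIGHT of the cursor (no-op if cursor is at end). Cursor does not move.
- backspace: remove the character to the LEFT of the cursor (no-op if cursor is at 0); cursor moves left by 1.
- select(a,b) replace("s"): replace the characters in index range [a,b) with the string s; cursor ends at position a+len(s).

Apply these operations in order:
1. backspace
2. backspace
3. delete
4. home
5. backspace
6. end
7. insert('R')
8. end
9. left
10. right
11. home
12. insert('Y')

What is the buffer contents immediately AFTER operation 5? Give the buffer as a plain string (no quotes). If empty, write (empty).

Answer: VG

Derivation:
After op 1 (backspace): buf='BVG' cursor=0
After op 2 (backspace): buf='BVG' cursor=0
After op 3 (delete): buf='VG' cursor=0
After op 4 (home): buf='VG' cursor=0
After op 5 (backspace): buf='VG' cursor=0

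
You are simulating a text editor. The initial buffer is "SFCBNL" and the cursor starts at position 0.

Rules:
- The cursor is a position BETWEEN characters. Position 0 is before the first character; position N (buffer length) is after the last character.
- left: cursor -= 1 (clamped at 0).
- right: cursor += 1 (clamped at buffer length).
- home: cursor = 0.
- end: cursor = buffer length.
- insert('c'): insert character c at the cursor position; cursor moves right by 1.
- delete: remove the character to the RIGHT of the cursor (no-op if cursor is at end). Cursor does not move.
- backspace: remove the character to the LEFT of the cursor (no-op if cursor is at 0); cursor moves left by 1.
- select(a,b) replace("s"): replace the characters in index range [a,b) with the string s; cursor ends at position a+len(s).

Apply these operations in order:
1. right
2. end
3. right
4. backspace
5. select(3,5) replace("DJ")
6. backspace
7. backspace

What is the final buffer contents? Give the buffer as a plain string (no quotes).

Answer: SFC

Derivation:
After op 1 (right): buf='SFCBNL' cursor=1
After op 2 (end): buf='SFCBNL' cursor=6
After op 3 (right): buf='SFCBNL' cursor=6
After op 4 (backspace): buf='SFCBN' cursor=5
After op 5 (select(3,5) replace("DJ")): buf='SFCDJ' cursor=5
After op 6 (backspace): buf='SFCD' cursor=4
After op 7 (backspace): buf='SFC' cursor=3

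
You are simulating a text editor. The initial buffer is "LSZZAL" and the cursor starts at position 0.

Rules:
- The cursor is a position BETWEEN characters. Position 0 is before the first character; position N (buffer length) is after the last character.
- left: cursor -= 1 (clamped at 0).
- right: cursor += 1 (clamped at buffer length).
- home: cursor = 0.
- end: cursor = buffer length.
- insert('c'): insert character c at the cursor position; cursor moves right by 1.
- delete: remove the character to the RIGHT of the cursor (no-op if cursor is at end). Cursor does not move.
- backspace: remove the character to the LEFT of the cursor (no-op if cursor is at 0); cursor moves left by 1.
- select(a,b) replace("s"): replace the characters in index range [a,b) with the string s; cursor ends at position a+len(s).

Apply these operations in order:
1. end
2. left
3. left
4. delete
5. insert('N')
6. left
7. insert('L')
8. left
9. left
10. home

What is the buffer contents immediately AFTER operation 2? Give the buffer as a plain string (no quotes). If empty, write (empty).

Answer: LSZZAL

Derivation:
After op 1 (end): buf='LSZZAL' cursor=6
After op 2 (left): buf='LSZZAL' cursor=5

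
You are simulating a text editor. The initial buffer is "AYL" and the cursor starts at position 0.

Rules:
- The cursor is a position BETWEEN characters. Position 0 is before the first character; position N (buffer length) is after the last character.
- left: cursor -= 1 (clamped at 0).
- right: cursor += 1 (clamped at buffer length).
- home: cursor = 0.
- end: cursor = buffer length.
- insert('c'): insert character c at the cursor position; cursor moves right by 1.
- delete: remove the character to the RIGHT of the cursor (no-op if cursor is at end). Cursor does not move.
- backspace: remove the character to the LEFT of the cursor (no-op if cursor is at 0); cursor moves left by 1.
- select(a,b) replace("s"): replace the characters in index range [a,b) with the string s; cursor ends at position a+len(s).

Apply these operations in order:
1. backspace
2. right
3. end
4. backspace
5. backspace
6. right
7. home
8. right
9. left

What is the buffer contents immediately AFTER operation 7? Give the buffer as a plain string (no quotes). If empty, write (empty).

Answer: A

Derivation:
After op 1 (backspace): buf='AYL' cursor=0
After op 2 (right): buf='AYL' cursor=1
After op 3 (end): buf='AYL' cursor=3
After op 4 (backspace): buf='AY' cursor=2
After op 5 (backspace): buf='A' cursor=1
After op 6 (right): buf='A' cursor=1
After op 7 (home): buf='A' cursor=0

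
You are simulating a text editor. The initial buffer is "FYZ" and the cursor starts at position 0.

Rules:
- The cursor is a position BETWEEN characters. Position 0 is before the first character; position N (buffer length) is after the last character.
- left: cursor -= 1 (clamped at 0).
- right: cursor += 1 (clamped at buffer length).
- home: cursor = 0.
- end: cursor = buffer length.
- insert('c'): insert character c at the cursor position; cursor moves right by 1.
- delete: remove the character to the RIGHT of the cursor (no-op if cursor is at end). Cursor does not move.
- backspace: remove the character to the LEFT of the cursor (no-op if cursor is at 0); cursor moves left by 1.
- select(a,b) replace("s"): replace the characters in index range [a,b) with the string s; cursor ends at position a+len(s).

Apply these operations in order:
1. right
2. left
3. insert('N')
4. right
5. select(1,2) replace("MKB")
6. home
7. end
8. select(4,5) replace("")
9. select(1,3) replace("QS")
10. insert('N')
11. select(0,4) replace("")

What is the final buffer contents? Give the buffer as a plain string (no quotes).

Answer: BZ

Derivation:
After op 1 (right): buf='FYZ' cursor=1
After op 2 (left): buf='FYZ' cursor=0
After op 3 (insert('N')): buf='NFYZ' cursor=1
After op 4 (right): buf='NFYZ' cursor=2
After op 5 (select(1,2) replace("MKB")): buf='NMKBYZ' cursor=4
After op 6 (home): buf='NMKBYZ' cursor=0
After op 7 (end): buf='NMKBYZ' cursor=6
After op 8 (select(4,5) replace("")): buf='NMKBZ' cursor=4
After op 9 (select(1,3) replace("QS")): buf='NQSBZ' cursor=3
After op 10 (insert('N')): buf='NQSNBZ' cursor=4
After op 11 (select(0,4) replace("")): buf='BZ' cursor=0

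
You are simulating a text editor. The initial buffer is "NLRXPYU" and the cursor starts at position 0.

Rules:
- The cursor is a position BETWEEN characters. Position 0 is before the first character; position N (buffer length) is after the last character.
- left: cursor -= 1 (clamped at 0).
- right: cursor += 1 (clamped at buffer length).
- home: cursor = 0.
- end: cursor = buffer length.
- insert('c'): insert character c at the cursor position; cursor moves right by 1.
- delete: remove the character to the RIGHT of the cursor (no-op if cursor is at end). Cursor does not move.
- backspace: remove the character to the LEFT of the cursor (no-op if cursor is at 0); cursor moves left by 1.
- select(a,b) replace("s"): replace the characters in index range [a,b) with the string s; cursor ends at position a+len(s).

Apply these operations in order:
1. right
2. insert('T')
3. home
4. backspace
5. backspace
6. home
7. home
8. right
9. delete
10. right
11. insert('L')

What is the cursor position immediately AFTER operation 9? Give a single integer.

After op 1 (right): buf='NLRXPYU' cursor=1
After op 2 (insert('T')): buf='NTLRXPYU' cursor=2
After op 3 (home): buf='NTLRXPYU' cursor=0
After op 4 (backspace): buf='NTLRXPYU' cursor=0
After op 5 (backspace): buf='NTLRXPYU' cursor=0
After op 6 (home): buf='NTLRXPYU' cursor=0
After op 7 (home): buf='NTLRXPYU' cursor=0
After op 8 (right): buf='NTLRXPYU' cursor=1
After op 9 (delete): buf='NLRXPYU' cursor=1

Answer: 1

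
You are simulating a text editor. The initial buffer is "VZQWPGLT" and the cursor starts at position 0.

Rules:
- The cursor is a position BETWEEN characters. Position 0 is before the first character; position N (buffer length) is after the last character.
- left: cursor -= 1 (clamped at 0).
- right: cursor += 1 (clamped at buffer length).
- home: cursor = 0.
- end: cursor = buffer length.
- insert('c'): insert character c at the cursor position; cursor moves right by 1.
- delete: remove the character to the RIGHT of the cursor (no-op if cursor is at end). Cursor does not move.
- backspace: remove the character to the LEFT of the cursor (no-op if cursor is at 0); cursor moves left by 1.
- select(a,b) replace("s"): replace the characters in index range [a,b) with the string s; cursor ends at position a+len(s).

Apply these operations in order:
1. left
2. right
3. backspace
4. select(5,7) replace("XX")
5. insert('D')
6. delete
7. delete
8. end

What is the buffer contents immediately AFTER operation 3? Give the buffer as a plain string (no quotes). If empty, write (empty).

After op 1 (left): buf='VZQWPGLT' cursor=0
After op 2 (right): buf='VZQWPGLT' cursor=1
After op 3 (backspace): buf='ZQWPGLT' cursor=0

Answer: ZQWPGLT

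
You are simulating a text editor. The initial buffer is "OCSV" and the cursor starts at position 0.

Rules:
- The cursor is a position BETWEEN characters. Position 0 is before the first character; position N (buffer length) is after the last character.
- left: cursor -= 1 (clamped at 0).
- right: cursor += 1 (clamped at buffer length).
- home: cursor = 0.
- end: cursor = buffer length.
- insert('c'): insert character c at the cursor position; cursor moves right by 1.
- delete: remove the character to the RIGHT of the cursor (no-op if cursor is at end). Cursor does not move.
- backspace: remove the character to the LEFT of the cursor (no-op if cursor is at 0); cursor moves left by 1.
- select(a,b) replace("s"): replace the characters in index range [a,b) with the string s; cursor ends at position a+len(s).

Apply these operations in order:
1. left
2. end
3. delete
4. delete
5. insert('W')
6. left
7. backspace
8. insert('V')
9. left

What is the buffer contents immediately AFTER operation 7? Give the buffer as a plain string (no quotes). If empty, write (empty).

After op 1 (left): buf='OCSV' cursor=0
After op 2 (end): buf='OCSV' cursor=4
After op 3 (delete): buf='OCSV' cursor=4
After op 4 (delete): buf='OCSV' cursor=4
After op 5 (insert('W')): buf='OCSVW' cursor=5
After op 6 (left): buf='OCSVW' cursor=4
After op 7 (backspace): buf='OCSW' cursor=3

Answer: OCSW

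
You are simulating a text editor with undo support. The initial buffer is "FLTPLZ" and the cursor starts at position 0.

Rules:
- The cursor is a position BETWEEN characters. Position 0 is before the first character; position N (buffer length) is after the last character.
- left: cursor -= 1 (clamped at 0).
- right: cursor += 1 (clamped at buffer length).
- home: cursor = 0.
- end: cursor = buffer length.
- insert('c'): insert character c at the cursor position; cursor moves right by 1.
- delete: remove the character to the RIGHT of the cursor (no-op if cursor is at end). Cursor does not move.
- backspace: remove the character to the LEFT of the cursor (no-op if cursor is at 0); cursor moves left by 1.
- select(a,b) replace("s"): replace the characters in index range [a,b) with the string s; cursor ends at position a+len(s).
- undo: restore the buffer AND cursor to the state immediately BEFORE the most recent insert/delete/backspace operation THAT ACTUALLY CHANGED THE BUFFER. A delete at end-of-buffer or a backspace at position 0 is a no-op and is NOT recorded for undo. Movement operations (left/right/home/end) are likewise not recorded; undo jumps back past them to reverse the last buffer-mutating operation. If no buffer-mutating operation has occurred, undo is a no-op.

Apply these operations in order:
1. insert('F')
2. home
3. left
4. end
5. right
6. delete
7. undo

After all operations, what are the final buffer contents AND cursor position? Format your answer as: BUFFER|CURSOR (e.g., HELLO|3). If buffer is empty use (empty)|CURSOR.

After op 1 (insert('F')): buf='FFLTPLZ' cursor=1
After op 2 (home): buf='FFLTPLZ' cursor=0
After op 3 (left): buf='FFLTPLZ' cursor=0
After op 4 (end): buf='FFLTPLZ' cursor=7
After op 5 (right): buf='FFLTPLZ' cursor=7
After op 6 (delete): buf='FFLTPLZ' cursor=7
After op 7 (undo): buf='FLTPLZ' cursor=0

Answer: FLTPLZ|0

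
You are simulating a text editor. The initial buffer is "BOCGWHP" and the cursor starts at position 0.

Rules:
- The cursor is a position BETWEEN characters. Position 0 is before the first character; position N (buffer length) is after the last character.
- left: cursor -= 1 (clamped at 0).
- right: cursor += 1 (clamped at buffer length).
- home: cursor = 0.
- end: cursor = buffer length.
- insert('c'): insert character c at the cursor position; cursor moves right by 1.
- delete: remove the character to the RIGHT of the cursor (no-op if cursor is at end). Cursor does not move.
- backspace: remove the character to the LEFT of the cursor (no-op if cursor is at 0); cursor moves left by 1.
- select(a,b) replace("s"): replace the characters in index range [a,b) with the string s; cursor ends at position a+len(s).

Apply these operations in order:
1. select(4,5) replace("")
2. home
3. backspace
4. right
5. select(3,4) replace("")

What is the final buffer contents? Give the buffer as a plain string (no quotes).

After op 1 (select(4,5) replace("")): buf='BOCGHP' cursor=4
After op 2 (home): buf='BOCGHP' cursor=0
After op 3 (backspace): buf='BOCGHP' cursor=0
After op 4 (right): buf='BOCGHP' cursor=1
After op 5 (select(3,4) replace("")): buf='BOCHP' cursor=3

Answer: BOCHP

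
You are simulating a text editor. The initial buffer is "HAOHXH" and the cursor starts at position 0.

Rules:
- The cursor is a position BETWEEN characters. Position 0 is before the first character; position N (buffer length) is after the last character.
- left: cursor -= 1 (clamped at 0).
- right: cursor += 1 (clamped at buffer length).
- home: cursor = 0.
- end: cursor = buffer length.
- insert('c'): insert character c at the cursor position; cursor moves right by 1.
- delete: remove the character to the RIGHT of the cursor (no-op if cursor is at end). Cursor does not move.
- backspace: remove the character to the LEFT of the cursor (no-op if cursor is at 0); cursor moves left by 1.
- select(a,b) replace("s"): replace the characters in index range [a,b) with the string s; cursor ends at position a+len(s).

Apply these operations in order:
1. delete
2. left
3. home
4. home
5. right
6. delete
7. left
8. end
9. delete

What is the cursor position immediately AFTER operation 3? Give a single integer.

After op 1 (delete): buf='AOHXH' cursor=0
After op 2 (left): buf='AOHXH' cursor=0
After op 3 (home): buf='AOHXH' cursor=0

Answer: 0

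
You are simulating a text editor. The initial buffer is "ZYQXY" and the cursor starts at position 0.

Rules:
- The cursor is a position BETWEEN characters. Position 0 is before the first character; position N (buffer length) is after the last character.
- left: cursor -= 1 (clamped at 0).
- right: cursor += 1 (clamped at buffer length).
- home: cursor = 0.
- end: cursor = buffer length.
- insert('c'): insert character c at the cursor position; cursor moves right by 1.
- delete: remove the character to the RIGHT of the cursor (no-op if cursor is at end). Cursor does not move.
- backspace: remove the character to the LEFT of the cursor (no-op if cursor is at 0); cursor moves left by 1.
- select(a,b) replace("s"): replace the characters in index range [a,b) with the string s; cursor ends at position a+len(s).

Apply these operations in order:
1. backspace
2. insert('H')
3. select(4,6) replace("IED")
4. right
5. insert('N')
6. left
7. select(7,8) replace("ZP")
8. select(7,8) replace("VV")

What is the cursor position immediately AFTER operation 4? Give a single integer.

Answer: 7

Derivation:
After op 1 (backspace): buf='ZYQXY' cursor=0
After op 2 (insert('H')): buf='HZYQXY' cursor=1
After op 3 (select(4,6) replace("IED")): buf='HZYQIED' cursor=7
After op 4 (right): buf='HZYQIED' cursor=7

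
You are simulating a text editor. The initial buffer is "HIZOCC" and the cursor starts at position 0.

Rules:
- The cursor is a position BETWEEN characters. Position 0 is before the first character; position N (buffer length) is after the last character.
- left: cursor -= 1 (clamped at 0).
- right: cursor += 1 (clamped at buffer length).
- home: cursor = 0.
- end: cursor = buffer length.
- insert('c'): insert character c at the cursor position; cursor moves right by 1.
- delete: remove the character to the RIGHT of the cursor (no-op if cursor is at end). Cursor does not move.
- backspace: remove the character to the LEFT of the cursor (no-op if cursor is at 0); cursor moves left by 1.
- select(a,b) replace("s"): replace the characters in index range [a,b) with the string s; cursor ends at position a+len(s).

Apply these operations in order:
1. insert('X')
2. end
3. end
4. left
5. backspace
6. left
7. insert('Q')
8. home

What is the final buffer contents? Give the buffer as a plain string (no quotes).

After op 1 (insert('X')): buf='XHIZOCC' cursor=1
After op 2 (end): buf='XHIZOCC' cursor=7
After op 3 (end): buf='XHIZOCC' cursor=7
After op 4 (left): buf='XHIZOCC' cursor=6
After op 5 (backspace): buf='XHIZOC' cursor=5
After op 6 (left): buf='XHIZOC' cursor=4
After op 7 (insert('Q')): buf='XHIZQOC' cursor=5
After op 8 (home): buf='XHIZQOC' cursor=0

Answer: XHIZQOC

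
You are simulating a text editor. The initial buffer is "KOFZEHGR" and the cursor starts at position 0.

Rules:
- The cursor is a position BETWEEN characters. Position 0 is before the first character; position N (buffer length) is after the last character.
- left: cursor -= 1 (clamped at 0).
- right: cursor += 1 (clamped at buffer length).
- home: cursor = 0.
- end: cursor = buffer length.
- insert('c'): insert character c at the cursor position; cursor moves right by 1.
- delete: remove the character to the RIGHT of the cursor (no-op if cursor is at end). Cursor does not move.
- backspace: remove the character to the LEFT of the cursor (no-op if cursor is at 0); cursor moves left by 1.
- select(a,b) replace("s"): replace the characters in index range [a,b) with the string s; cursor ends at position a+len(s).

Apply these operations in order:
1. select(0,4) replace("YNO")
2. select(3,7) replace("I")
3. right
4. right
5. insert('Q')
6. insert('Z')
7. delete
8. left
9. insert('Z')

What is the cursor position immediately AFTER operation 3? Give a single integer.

Answer: 4

Derivation:
After op 1 (select(0,4) replace("YNO")): buf='YNOEHGR' cursor=3
After op 2 (select(3,7) replace("I")): buf='YNOI' cursor=4
After op 3 (right): buf='YNOI' cursor=4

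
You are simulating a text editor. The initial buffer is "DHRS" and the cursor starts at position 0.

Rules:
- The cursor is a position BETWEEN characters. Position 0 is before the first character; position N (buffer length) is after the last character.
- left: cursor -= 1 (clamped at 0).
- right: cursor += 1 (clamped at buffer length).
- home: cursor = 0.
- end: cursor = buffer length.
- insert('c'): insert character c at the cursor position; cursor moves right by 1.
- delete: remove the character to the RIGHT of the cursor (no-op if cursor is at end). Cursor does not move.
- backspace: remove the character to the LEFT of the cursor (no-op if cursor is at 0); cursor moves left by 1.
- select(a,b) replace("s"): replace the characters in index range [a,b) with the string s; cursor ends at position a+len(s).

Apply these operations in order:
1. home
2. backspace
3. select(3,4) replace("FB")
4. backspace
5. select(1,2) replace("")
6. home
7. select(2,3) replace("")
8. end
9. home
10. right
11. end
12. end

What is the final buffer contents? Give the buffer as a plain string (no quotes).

Answer: DR

Derivation:
After op 1 (home): buf='DHRS' cursor=0
After op 2 (backspace): buf='DHRS' cursor=0
After op 3 (select(3,4) replace("FB")): buf='DHRFB' cursor=5
After op 4 (backspace): buf='DHRF' cursor=4
After op 5 (select(1,2) replace("")): buf='DRF' cursor=1
After op 6 (home): buf='DRF' cursor=0
After op 7 (select(2,3) replace("")): buf='DR' cursor=2
After op 8 (end): buf='DR' cursor=2
After op 9 (home): buf='DR' cursor=0
After op 10 (right): buf='DR' cursor=1
After op 11 (end): buf='DR' cursor=2
After op 12 (end): buf='DR' cursor=2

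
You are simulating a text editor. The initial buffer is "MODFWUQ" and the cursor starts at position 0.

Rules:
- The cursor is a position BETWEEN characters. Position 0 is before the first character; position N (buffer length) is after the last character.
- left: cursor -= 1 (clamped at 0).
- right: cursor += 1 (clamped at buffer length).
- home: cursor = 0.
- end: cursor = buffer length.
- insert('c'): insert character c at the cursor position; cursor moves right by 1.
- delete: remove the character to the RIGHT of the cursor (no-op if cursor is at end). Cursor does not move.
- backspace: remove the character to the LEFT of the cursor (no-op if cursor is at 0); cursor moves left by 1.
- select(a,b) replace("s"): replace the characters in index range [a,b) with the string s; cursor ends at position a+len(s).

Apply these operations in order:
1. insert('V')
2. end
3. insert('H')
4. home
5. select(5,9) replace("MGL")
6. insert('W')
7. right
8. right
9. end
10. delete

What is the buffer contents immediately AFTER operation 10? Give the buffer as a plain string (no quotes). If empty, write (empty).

After op 1 (insert('V')): buf='VMODFWUQ' cursor=1
After op 2 (end): buf='VMODFWUQ' cursor=8
After op 3 (insert('H')): buf='VMODFWUQH' cursor=9
After op 4 (home): buf='VMODFWUQH' cursor=0
After op 5 (select(5,9) replace("MGL")): buf='VMODFMGL' cursor=8
After op 6 (insert('W')): buf='VMODFMGLW' cursor=9
After op 7 (right): buf='VMODFMGLW' cursor=9
After op 8 (right): buf='VMODFMGLW' cursor=9
After op 9 (end): buf='VMODFMGLW' cursor=9
After op 10 (delete): buf='VMODFMGLW' cursor=9

Answer: VMODFMGLW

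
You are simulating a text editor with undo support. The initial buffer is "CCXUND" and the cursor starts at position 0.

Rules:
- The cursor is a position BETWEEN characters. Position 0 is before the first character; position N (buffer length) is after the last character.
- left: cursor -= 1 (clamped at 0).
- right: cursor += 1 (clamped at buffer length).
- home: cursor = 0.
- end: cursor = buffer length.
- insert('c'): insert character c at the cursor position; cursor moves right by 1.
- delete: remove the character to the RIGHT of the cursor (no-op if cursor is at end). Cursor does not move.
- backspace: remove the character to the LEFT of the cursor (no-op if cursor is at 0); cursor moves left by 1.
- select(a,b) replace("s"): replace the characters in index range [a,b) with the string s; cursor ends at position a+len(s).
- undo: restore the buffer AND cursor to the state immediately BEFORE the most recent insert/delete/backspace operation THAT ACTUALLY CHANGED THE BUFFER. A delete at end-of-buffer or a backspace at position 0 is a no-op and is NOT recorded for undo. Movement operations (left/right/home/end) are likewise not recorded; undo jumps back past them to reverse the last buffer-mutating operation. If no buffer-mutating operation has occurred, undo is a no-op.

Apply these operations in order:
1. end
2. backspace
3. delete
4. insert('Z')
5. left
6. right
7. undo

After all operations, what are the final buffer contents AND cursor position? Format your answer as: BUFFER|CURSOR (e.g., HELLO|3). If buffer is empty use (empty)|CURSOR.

Answer: CCXUN|5

Derivation:
After op 1 (end): buf='CCXUND' cursor=6
After op 2 (backspace): buf='CCXUN' cursor=5
After op 3 (delete): buf='CCXUN' cursor=5
After op 4 (insert('Z')): buf='CCXUNZ' cursor=6
After op 5 (left): buf='CCXUNZ' cursor=5
After op 6 (right): buf='CCXUNZ' cursor=6
After op 7 (undo): buf='CCXUN' cursor=5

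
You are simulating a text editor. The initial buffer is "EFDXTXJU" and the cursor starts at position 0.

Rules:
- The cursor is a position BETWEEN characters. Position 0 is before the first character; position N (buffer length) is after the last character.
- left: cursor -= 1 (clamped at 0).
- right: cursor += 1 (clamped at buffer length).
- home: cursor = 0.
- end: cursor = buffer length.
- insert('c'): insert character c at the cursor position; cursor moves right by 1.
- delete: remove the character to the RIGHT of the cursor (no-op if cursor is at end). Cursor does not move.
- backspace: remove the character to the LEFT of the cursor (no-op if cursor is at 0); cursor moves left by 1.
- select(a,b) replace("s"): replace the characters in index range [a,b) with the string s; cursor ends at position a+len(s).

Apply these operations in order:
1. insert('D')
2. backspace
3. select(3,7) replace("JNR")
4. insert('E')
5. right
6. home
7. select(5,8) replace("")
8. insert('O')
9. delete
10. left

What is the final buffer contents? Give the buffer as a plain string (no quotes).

After op 1 (insert('D')): buf='DEFDXTXJU' cursor=1
After op 2 (backspace): buf='EFDXTXJU' cursor=0
After op 3 (select(3,7) replace("JNR")): buf='EFDJNRU' cursor=6
After op 4 (insert('E')): buf='EFDJNREU' cursor=7
After op 5 (right): buf='EFDJNREU' cursor=8
After op 6 (home): buf='EFDJNREU' cursor=0
After op 7 (select(5,8) replace("")): buf='EFDJN' cursor=5
After op 8 (insert('O')): buf='EFDJNO' cursor=6
After op 9 (delete): buf='EFDJNO' cursor=6
After op 10 (left): buf='EFDJNO' cursor=5

Answer: EFDJNO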